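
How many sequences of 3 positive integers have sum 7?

15

Equivalently, choose which 2 of the 6 gaps become plus signs: C(6,2) = 15.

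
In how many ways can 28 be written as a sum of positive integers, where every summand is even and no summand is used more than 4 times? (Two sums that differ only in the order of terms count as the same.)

A full systematic count gives 100.

100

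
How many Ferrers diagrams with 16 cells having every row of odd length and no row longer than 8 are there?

Listing the qualifying partitions of 16:
7, 7, 1, 1
7, 5, 3, 1
7, 5, 1, 1, 1, 1
7, 3, 3, 3
7, 3, 3, 1, 1, 1
7, 3, 1, 1, 1, 1, 1, 1
7, 1, 1, 1, 1, 1, 1, 1, 1, 1
5, 5, 5, 1
5, 5, 3, 3
5, 5, 3, 1, 1, 1
5, 5, 1, 1, 1, 1, 1, 1
5, 3, 3, 3, 1, 1
5, 3, 3, 1, 1, 1, 1, 1
5, 3, 1, 1, 1, 1, 1, 1, 1, 1
5, 1, 1, 1, 1, 1, 1, 1, 1, 1, 1, 1
3, 3, 3, 3, 3, 1
3, 3, 3, 3, 1, 1, 1, 1
3, 3, 3, 1, 1, 1, 1, 1, 1, 1
3, 3, 1, 1, 1, 1, 1, 1, 1, 1, 1, 1
3, 1, 1, 1, 1, 1, 1, 1, 1, 1, 1, 1, 1, 1
1, 1, 1, 1, 1, 1, 1, 1, 1, 1, 1, 1, 1, 1, 1, 1
That's 21 in total.

21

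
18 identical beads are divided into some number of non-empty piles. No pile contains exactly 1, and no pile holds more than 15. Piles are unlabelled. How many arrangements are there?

86

There are 86 such partitions.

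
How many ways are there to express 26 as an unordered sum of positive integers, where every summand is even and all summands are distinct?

18

Enumerating:
26
24,2
22,4
20,6
20,4,2
18,8
18,6,2
16,10
16,8,2
16,6,4
14,12
14,10,2
14,8,4
14,6,4,2
12,10,4
12,8,6
12,8,4,2
10,8,6,2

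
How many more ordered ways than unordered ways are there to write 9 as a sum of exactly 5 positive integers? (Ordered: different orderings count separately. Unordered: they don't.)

65

Ordered (compositions into 5 parts): C(8,4) = 70.
Partitions of 9 into exactly 5 parts: 5.
Difference: 70 − 5 = 65.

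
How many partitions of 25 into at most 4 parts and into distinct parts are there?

Enumerating by decreasing first part gives 107 partitions in all.

107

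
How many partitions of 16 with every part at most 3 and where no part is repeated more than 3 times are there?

2

They are:
3+3+3+2+2+2+1
3+3+3+2+2+1+1+1
Counting gives 2.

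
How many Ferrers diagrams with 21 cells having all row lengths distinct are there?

76

Direct enumeration gives 76 partitions.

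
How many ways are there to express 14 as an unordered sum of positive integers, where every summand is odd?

22

The partitions of 14 that satisfy the conditions:
1,13
3,11
1,1,1,11
5,9
1,1,3,9
1,1,1,1,1,9
7,7
1,1,5,7
1,3,3,7
1,1,1,1,3,7
1,1,1,1,1,1,1,7
1,3,5,5
1,1,1,1,5,5
3,3,3,5
1,1,1,3,3,5
1,1,1,1,1,1,3,5
1,1,1,1,1,1,1,1,1,5
1,1,3,3,3,3
1,1,1,1,1,3,3,3
1,1,1,1,1,1,1,1,3,3
1,1,1,1,1,1,1,1,1,1,1,3
1,1,1,1,1,1,1,1,1,1,1,1,1,1
Counting gives 22.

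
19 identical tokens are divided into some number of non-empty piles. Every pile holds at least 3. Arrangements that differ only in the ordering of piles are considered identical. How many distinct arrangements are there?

A partial list (first 12 by largest part):
19
16, 3
15, 4
14, 5
13, 6
13, 3, 3
12, 7
12, 4, 3
11, 8
11, 5, 3
11, 4, 4
10, 9
…and 27 more, for 39 total.

39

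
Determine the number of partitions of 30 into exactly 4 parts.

206

Counting exhaustively, 206 partitions satisfy the conditions.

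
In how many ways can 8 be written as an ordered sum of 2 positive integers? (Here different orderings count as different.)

7

A composition of 8 into 2 positive parts is chosen by placing 1 dividers among the 7 gaps between 8 units: C(7,1) = 7.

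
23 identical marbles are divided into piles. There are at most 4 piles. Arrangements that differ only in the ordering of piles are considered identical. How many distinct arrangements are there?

150

Direct enumeration gives 150 partitions.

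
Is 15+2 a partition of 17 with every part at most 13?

The parts sum to 17, and the condition 'no summand exceeds 13' is violated.

No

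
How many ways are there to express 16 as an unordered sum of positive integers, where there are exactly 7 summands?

There are too many to list fully; the first 12 (by largest part) are:
10 + 1 + 1 + 1 + 1 + 1 + 1
9 + 2 + 1 + 1 + 1 + 1 + 1
8 + 3 + 1 + 1 + 1 + 1 + 1
8 + 2 + 2 + 1 + 1 + 1 + 1
7 + 4 + 1 + 1 + 1 + 1 + 1
7 + 3 + 2 + 1 + 1 + 1 + 1
7 + 2 + 2 + 2 + 1 + 1 + 1
6 + 5 + 1 + 1 + 1 + 1 + 1
6 + 4 + 2 + 1 + 1 + 1 + 1
6 + 3 + 3 + 1 + 1 + 1 + 1
6 + 3 + 2 + 2 + 1 + 1 + 1
6 + 2 + 2 + 2 + 2 + 1 + 1
…and 16 more, for 28 total.

28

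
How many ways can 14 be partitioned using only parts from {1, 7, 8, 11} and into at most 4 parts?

Enumerating:
11,1,1,1
7,7
Counting gives 2.

2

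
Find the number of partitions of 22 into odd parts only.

89

Enumerating by decreasing first part gives 89 partitions in all.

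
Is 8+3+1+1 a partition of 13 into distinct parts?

The parts sum to 13, and the condition 'all summands are distinct' is violated.

No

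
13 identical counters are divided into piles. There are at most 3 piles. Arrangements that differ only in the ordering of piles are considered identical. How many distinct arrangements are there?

Enumerating:
13
12,1
11,2
11,1,1
10,3
10,2,1
9,4
9,3,1
9,2,2
8,5
8,4,1
8,3,2
7,6
7,5,1
7,4,2
7,3,3
6,6,1
6,5,2
6,4,3
5,5,3
5,4,4
That's 21 in total.

21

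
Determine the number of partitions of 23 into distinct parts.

104

Enumerating by decreasing first part gives 104 partitions in all.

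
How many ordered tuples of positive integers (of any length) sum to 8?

Each of the 7 gaps between 8 units is either a break or not: 2^7 = 128.

128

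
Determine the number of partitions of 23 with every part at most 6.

454

Systematic enumeration (by largest part, then next-largest, …) yields 454.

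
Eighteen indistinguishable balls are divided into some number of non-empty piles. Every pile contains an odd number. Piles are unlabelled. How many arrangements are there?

46

There are too many to list fully; the first 12 (by largest part) are:
17+1
15+3
15+1+1+1
13+5
13+3+1+1
13+1+1+1+1+1
11+7
11+5+1+1
11+3+3+1
11+3+1+1+1+1
11+1+1+1+1+1+1+1
9+9
…and 34 more, for 46 total.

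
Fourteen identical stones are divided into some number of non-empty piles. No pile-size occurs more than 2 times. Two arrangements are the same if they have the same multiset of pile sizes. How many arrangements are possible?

There are too many to list fully; the first 12 (by largest part) are:
14
13,1
12,2
12,1,1
11,3
11,2,1
10,4
10,3,1
10,2,2
10,2,1,1
9,5
9,4,1
…and 45 more, for 57 total.

57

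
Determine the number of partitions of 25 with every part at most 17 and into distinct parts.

123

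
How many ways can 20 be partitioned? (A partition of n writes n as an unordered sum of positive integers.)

627

There are 627 such partitions.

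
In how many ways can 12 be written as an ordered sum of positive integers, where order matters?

2048

There are 11 gaps and each independently is a cut or not, giving 2^11 = 2048.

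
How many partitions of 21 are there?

Enumerating by decreasing first part gives 792 partitions in all.

792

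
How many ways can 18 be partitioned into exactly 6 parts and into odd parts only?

They are:
13, 1, 1, 1, 1, 1
11, 3, 1, 1, 1, 1
9, 5, 1, 1, 1, 1
9, 3, 3, 1, 1, 1
7, 7, 1, 1, 1, 1
7, 5, 3, 1, 1, 1
7, 3, 3, 3, 1, 1
5, 5, 5, 1, 1, 1
5, 5, 3, 3, 1, 1
5, 3, 3, 3, 3, 1
3, 3, 3, 3, 3, 3

11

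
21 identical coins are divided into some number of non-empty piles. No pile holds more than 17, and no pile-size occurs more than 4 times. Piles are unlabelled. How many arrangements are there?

498

Direct enumeration gives 498 partitions.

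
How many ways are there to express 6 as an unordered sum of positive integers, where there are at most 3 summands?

They are:
6
5,1
4,2
4,1,1
3,3
3,2,1
2,2,2

7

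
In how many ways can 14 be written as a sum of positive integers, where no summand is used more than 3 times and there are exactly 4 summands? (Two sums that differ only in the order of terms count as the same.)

23

Listing the qualifying partitions of 14:
11 + 1 + 1 + 1
10 + 2 + 1 + 1
9 + 3 + 1 + 1
9 + 2 + 2 + 1
8 + 4 + 1 + 1
8 + 3 + 2 + 1
8 + 2 + 2 + 2
7 + 5 + 1 + 1
7 + 4 + 2 + 1
7 + 3 + 3 + 1
7 + 3 + 2 + 2
6 + 6 + 1 + 1
6 + 5 + 2 + 1
6 + 4 + 3 + 1
6 + 4 + 2 + 2
6 + 3 + 3 + 2
5 + 5 + 3 + 1
5 + 5 + 2 + 2
5 + 4 + 4 + 1
5 + 4 + 3 + 2
5 + 3 + 3 + 3
4 + 4 + 4 + 2
4 + 4 + 3 + 3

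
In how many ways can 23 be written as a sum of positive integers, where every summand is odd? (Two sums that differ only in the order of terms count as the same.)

Counting exhaustively, 104 partitions satisfy the conditions.

104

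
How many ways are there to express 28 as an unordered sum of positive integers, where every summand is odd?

222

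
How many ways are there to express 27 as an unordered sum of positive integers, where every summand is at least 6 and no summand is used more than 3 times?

They are:
27
21, 6
20, 7
19, 8
18, 9
17, 10
16, 11
15, 12
15, 6, 6
14, 13
14, 7, 6
13, 8, 6
13, 7, 7
12, 9, 6
12, 8, 7
11, 10, 6
11, 9, 7
11, 8, 8
10, 10, 7
10, 9, 8
9, 9, 9
9, 6, 6, 6
8, 7, 6, 6
7, 7, 7, 6

24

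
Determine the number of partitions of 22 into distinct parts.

89

Direct enumeration gives 89 partitions.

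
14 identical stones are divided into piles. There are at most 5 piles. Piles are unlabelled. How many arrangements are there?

There are too many to list fully; the first 12 (by largest part) are:
14
13, 1
12, 2
12, 1, 1
11, 3
11, 2, 1
11, 1, 1, 1
10, 4
10, 3, 1
10, 2, 2
10, 2, 1, 1
10, 1, 1, 1, 1
…and 58 more, for 70 total.

70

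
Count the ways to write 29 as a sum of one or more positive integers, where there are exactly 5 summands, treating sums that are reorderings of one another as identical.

There are 333 such partitions.

333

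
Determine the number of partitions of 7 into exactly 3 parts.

4

Enumerating:
1+1+5
1+2+4
1+3+3
2+2+3
Counting gives 4.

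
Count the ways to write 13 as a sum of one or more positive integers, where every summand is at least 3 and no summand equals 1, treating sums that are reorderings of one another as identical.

10

Listing the qualifying partitions of 13:
13
10, 3
9, 4
8, 5
7, 6
7, 3, 3
6, 4, 3
5, 5, 3
5, 4, 4
4, 3, 3, 3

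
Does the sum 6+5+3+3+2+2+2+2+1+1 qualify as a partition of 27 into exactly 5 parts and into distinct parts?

No

The parts sum to 27, and the condition 'there are exactly 5 summands' is violated.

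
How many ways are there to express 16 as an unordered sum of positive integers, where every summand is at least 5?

6

The partitions of 16 that satisfy the conditions:
16
11 + 5
10 + 6
9 + 7
8 + 8
6 + 5 + 5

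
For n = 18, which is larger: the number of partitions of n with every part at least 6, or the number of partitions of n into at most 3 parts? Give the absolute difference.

31

Partitions of 18 with every part at least 6: 6.
Partitions of 18 into at most 3 parts: 37.
|6 − 37| = 31.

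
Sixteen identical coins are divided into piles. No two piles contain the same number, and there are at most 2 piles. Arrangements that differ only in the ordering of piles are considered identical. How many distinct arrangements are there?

8

Enumerating:
16
15 + 1
14 + 2
13 + 3
12 + 4
11 + 5
10 + 6
9 + 7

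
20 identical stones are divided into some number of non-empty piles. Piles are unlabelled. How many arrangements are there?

Counting exhaustively, 627 partitions satisfy the conditions.

627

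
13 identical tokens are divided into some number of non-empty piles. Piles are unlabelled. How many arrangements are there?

101

Enumerating by decreasing first part gives 101 partitions in all.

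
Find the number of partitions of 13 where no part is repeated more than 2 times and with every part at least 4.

5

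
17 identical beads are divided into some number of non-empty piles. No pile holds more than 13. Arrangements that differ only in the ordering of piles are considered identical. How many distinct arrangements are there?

Direct enumeration gives 290 partitions.

290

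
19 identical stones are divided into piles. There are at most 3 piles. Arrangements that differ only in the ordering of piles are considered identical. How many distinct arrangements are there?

There are too many to list fully; the first 12 (by largest part) are:
19
18+1
17+2
17+1+1
16+3
16+2+1
15+4
15+3+1
15+2+2
14+5
14+4+1
14+3+2
…and 28 more, for 40 total.

40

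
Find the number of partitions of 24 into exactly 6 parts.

199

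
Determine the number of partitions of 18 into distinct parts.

There are too many to list fully; the first 12 (by largest part) are:
18
1 + 17
2 + 16
3 + 15
1 + 2 + 15
4 + 14
1 + 3 + 14
5 + 13
1 + 4 + 13
2 + 3 + 13
6 + 12
1 + 5 + 12
…and 34 more, for 46 total.

46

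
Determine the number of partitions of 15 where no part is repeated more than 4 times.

127

Direct enumeration gives 127 partitions.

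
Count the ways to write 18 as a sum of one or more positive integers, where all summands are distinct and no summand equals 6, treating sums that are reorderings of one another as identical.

There are too many to list fully; the first 12 (by largest part) are:
18
17,1
16,2
15,3
15,2,1
14,4
14,3,1
13,5
13,4,1
13,3,2
12,5,1
12,4,2
…and 22 more, for 34 total.

34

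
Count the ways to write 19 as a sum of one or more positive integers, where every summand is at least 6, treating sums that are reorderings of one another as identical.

6

Listing the qualifying partitions of 19:
19
6,13
7,12
8,11
9,10
6,6,7
That's 6 in total.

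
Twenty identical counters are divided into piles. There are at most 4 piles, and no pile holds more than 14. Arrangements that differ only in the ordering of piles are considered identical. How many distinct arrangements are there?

92

A full systematic count gives 92.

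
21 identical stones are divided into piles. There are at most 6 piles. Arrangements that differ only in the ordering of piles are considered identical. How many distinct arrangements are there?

331

Counting exhaustively, 331 partitions satisfy the conditions.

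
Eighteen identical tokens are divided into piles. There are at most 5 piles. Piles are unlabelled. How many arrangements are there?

Enumerating by decreasing first part gives 141 partitions in all.

141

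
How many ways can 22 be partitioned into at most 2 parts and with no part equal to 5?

11

They are:
22
21, 1
20, 2
19, 3
18, 4
16, 6
15, 7
14, 8
13, 9
12, 10
11, 11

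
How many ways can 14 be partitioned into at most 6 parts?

90

Counting exhaustively, 90 partitions satisfy the conditions.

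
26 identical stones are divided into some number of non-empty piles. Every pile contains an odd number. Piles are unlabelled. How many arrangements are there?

Counting exhaustively, 165 partitions satisfy the conditions.

165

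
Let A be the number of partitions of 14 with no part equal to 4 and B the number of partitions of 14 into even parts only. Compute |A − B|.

78

Partitions of 14 with no part equal to 4: 93.
Partitions of 14 into even parts only: 15.
|93 − 15| = 78.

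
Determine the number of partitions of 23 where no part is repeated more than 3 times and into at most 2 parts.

12

They are:
23
22 + 1
21 + 2
20 + 3
19 + 4
18 + 5
17 + 6
16 + 7
15 + 8
14 + 9
13 + 10
12 + 11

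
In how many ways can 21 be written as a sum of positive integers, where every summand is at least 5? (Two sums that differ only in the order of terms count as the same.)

They are:
21
16,5
15,6
14,7
13,8
12,9
11,10
11,5,5
10,6,5
9,7,5
9,6,6
8,8,5
8,7,6
7,7,7
6,5,5,5

15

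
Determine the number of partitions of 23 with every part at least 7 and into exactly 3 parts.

They are:
9+7+7
8+8+7

2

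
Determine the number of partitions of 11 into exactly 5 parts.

10

They are:
1 + 1 + 1 + 1 + 7
1 + 1 + 1 + 2 + 6
1 + 1 + 1 + 3 + 5
1 + 1 + 2 + 2 + 5
1 + 1 + 1 + 4 + 4
1 + 1 + 2 + 3 + 4
1 + 2 + 2 + 2 + 4
1 + 1 + 3 + 3 + 3
1 + 2 + 2 + 3 + 3
2 + 2 + 2 + 2 + 3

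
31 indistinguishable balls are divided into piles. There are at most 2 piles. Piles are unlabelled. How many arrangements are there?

16

They are:
31
30,1
29,2
28,3
27,4
26,5
25,6
24,7
23,8
22,9
21,10
20,11
19,12
18,13
17,14
16,15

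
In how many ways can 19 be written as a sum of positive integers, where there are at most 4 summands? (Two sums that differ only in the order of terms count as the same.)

94

Direct enumeration gives 94 partitions.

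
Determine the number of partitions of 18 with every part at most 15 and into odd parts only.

There are too many to list fully; the first 12 (by largest part) are:
3,15
1,1,1,15
5,13
1,1,3,13
1,1,1,1,1,13
7,11
1,1,5,11
1,3,3,11
1,1,1,1,3,11
1,1,1,1,1,1,1,11
9,9
1,1,7,9
…and 33 more, for 45 total.

45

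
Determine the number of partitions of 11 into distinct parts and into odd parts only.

2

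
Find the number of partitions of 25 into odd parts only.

Direct enumeration gives 142 partitions.

142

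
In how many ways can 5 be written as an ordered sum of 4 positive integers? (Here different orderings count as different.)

By stars and bars with positive parts, the count is C(4,3) = 4.

4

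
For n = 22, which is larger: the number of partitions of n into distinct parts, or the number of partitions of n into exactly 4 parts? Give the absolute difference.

Partitions of 22 into distinct parts: 89.
Partitions of 22 into exactly 4 parts: 84.
|89 − 84| = 5.

5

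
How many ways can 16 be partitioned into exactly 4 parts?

A partial list (first 12 by largest part):
13,1,1,1
12,2,1,1
11,3,1,1
11,2,2,1
10,4,1,1
10,3,2,1
10,2,2,2
9,5,1,1
9,4,2,1
9,3,3,1
9,3,2,2
8,6,1,1
…and 22 more, for 34 total.

34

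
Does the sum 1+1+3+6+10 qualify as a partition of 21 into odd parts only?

No

The parts sum to 21, and the condition 'every summand is odd' is violated.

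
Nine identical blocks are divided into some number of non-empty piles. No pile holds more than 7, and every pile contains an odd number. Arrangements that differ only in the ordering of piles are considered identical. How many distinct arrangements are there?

7

Listing the qualifying partitions of 9:
7, 1, 1
5, 3, 1
5, 1, 1, 1, 1
3, 3, 3
3, 3, 1, 1, 1
3, 1, 1, 1, 1, 1, 1
1, 1, 1, 1, 1, 1, 1, 1, 1
That's 7 in total.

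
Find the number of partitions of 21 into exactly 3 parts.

A partial list (first 12 by largest part):
1+1+19
1+2+18
1+3+17
2+2+17
1+4+16
2+3+16
1+5+15
2+4+15
3+3+15
1+6+14
2+5+14
3+4+14
…and 25 more, for 37 total.

37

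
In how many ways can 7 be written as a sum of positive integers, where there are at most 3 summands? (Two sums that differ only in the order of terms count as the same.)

They are:
7
6+1
5+2
5+1+1
4+3
4+2+1
3+3+1
3+2+2
That's 8 in total.

8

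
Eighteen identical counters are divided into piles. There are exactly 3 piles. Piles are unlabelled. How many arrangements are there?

A partial list (first 12 by largest part):
16,1,1
15,2,1
14,3,1
14,2,2
13,4,1
13,3,2
12,5,1
12,4,2
12,3,3
11,6,1
11,5,2
11,4,3
…and 15 more, for 27 total.

27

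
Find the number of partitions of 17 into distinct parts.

There are too many to list fully; the first 12 (by largest part) are:
17
1 + 16
2 + 15
3 + 14
1 + 2 + 14
4 + 13
1 + 3 + 13
5 + 12
1 + 4 + 12
2 + 3 + 12
6 + 11
1 + 5 + 11
…and 26 more, for 38 total.

38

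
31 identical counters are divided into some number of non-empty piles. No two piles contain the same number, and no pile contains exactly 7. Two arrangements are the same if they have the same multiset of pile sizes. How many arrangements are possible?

Counting exhaustively, 248 partitions satisfy the conditions.

248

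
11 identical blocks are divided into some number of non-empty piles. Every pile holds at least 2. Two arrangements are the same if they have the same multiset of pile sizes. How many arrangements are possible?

14

They are:
11
9+2
8+3
7+4
7+2+2
6+5
6+3+2
5+4+2
5+3+3
5+2+2+2
4+4+3
4+3+2+2
3+3+3+2
3+2+2+2+2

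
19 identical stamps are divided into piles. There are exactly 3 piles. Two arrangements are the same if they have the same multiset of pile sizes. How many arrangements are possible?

30

A partial list (first 12 by largest part):
17+1+1
16+2+1
15+3+1
15+2+2
14+4+1
14+3+2
13+5+1
13+4+2
13+3+3
12+6+1
12+5+2
12+4+3
…and 18 more, for 30 total.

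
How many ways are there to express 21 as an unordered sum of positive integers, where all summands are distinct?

Enumerating by decreasing first part gives 76 partitions in all.

76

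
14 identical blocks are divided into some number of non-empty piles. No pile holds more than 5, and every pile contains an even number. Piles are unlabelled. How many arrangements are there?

They are:
4,4,4,2
4,4,2,2,2
4,2,2,2,2,2
2,2,2,2,2,2,2

4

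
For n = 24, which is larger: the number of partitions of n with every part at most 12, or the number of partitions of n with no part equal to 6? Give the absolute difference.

190

Partitions of 24 with every part at most 12: 1380.
Partitions of 24 with no part equal to 6: 1190.
|1380 − 1190| = 190.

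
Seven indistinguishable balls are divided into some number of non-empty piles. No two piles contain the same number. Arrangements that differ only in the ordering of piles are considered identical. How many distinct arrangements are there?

Listing the qualifying partitions of 7:
7
6,1
5,2
4,3
4,2,1

5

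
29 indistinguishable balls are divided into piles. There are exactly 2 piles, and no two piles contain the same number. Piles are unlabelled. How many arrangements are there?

14

They are:
28+1
27+2
26+3
25+4
24+5
23+6
22+7
21+8
20+9
19+10
18+11
17+12
16+13
15+14
That's 14 in total.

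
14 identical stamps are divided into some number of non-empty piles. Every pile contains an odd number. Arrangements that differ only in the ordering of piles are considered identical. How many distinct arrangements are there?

22

Listing the qualifying partitions of 14:
13+1
11+3
11+1+1+1
9+5
9+3+1+1
9+1+1+1+1+1
7+7
7+5+1+1
7+3+3+1
7+3+1+1+1+1
7+1+1+1+1+1+1+1
5+5+3+1
5+5+1+1+1+1
5+3+3+3
5+3+3+1+1+1
5+3+1+1+1+1+1+1
5+1+1+1+1+1+1+1+1+1
3+3+3+3+1+1
3+3+3+1+1+1+1+1
3+3+1+1+1+1+1+1+1+1
3+1+1+1+1+1+1+1+1+1+1+1
1+1+1+1+1+1+1+1+1+1+1+1+1+1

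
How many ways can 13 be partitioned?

101

A full systematic count gives 101.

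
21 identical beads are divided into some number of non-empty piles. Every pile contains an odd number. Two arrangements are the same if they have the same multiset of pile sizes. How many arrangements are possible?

A full systematic count gives 76.

76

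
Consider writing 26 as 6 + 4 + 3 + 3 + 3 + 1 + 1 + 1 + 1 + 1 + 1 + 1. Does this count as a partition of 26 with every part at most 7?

The parts sum to 26, and the condition 'no summand exceeds 7' holds.

Yes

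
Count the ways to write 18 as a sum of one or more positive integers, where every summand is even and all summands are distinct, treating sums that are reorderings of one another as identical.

Enumerating:
18
2,16
4,14
6,12
2,4,12
8,10
2,6,10
4,6,8

8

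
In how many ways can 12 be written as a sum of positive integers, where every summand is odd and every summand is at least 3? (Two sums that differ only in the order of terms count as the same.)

3

Listing the qualifying partitions of 12:
9, 3
7, 5
3, 3, 3, 3
That's 3 in total.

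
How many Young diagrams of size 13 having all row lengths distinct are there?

18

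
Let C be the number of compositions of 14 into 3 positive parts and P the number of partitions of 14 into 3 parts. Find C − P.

62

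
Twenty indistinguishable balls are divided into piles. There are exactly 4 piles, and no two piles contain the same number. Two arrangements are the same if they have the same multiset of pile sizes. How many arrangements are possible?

23

They are:
14+3+2+1
13+4+2+1
12+5+2+1
12+4+3+1
11+6+2+1
11+5+3+1
11+4+3+2
10+7+2+1
10+6+3+1
10+5+4+1
10+5+3+2
9+8+2+1
9+7+3+1
9+6+4+1
9+6+3+2
9+5+4+2
8+7+4+1
8+7+3+2
8+6+5+1
8+6+4+2
8+5+4+3
7+6+5+2
7+6+4+3
Counting gives 23.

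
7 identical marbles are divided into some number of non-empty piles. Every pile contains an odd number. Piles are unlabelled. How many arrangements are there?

Listing the qualifying partitions of 7:
7
5+1+1
3+3+1
3+1+1+1+1
1+1+1+1+1+1+1
Counting gives 5.

5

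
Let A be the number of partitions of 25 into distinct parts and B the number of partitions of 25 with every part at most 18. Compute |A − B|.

Partitions of 25 into distinct parts: 142.
Partitions of 25 with every part at most 18: 1928.
|142 − 1928| = 1786.

1786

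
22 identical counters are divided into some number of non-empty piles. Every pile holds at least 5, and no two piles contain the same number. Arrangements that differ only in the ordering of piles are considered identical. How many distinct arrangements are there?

They are:
22
17+5
16+6
15+7
14+8
13+9
12+10
11+6+5
10+7+5
9+8+5
9+7+6

11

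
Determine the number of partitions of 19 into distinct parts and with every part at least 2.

A partial list (first 12 by largest part):
19
2,17
3,16
4,15
5,14
2,3,14
6,13
2,4,13
7,12
2,5,12
3,4,12
8,11
…and 17 more, for 29 total.

29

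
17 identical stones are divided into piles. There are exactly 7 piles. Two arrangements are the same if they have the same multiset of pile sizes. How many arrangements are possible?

38

A partial list (first 12 by largest part):
11,1,1,1,1,1,1
10,2,1,1,1,1,1
9,3,1,1,1,1,1
9,2,2,1,1,1,1
8,4,1,1,1,1,1
8,3,2,1,1,1,1
8,2,2,2,1,1,1
7,5,1,1,1,1,1
7,4,2,1,1,1,1
7,3,3,1,1,1,1
7,3,2,2,1,1,1
7,2,2,2,2,1,1
…and 26 more, for 38 total.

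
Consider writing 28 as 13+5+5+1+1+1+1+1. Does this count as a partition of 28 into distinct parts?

No

The parts sum to 28, and the condition 'all summands are distinct' is violated.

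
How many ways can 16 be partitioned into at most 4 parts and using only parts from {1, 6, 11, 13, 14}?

Listing the qualifying partitions of 16:
14, 1, 1
13, 1, 1, 1
That's 2 in total.

2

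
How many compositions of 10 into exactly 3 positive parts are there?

36

Equivalently, choose which 2 of the 9 gaps become plus signs: C(9,2) = 36.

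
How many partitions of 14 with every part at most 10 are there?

Counting exhaustively, 128 partitions satisfy the conditions.

128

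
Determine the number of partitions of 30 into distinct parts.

296

Systematic enumeration (by largest part, then next-largest, …) yields 296.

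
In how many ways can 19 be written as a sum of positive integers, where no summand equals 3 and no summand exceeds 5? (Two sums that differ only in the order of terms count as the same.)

There are too many to list fully; the first 12 (by largest part) are:
4,5,5,5
2,2,5,5,5
1,1,2,5,5,5
1,1,1,1,5,5,5
1,4,4,5,5
1,2,2,4,5,5
1,1,1,2,4,5,5
1,1,1,1,1,4,5,5
1,2,2,2,2,5,5
1,1,1,2,2,2,5,5
1,1,1,1,1,2,2,5,5
1,1,1,1,1,1,1,2,5,5
…and 51 more, for 63 total.

63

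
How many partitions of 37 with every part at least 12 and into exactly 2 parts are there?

7

Listing the qualifying partitions of 37:
25+12
24+13
23+14
22+15
21+16
20+17
19+18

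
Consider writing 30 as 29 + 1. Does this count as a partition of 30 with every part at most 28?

No

The parts sum to 30, and the condition 'no summand exceeds 28' is violated.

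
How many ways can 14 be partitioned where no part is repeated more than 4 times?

Counting exhaustively, 100 partitions satisfy the conditions.

100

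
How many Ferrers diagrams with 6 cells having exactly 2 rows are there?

3

Listing the qualifying partitions of 6:
5 + 1
4 + 2
3 + 3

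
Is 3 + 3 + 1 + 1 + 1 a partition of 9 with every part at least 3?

No

The parts sum to 9, and the condition 'every summand is at least 3' is violated.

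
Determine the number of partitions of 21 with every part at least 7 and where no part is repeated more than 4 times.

Enumerating:
21
7,14
8,13
9,12
10,11
7,7,7

6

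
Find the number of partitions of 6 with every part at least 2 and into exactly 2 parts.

Enumerating:
2+4
3+3

2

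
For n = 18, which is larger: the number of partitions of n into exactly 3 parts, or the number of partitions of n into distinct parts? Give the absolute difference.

19

Partitions of 18 into exactly 3 parts: 27.
Partitions of 18 into distinct parts: 46.
|27 − 46| = 19.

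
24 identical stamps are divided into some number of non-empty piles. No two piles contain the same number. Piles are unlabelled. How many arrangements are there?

122

Counting exhaustively, 122 partitions satisfy the conditions.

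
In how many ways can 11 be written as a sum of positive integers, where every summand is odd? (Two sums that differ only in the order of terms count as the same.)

The partitions of 11 that satisfy the conditions:
11
9+1+1
7+3+1
7+1+1+1+1
5+5+1
5+3+3
5+3+1+1+1
5+1+1+1+1+1+1
3+3+3+1+1
3+3+1+1+1+1+1
3+1+1+1+1+1+1+1+1
1+1+1+1+1+1+1+1+1+1+1
That's 12 in total.

12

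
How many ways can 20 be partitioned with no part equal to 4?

Systematic enumeration (by largest part, then next-largest, …) yields 396.

396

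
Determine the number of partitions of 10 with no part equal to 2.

20

Enumerating:
10
1, 9
1, 1, 8
3, 7
1, 1, 1, 7
4, 6
1, 3, 6
1, 1, 1, 1, 6
5, 5
1, 4, 5
1, 1, 3, 5
1, 1, 1, 1, 1, 5
1, 1, 4, 4
3, 3, 4
1, 1, 1, 3, 4
1, 1, 1, 1, 1, 1, 4
1, 3, 3, 3
1, 1, 1, 1, 3, 3
1, 1, 1, 1, 1, 1, 1, 3
1, 1, 1, 1, 1, 1, 1, 1, 1, 1
Counting gives 20.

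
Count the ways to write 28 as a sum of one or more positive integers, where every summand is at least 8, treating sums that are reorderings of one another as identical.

The partitions of 28 that satisfy the conditions:
28
20, 8
19, 9
18, 10
17, 11
16, 12
15, 13
14, 14
12, 8, 8
11, 9, 8
10, 10, 8
10, 9, 9
That's 12 in total.

12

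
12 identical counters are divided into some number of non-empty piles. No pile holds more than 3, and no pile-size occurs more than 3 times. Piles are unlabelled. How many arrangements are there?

5

The partitions of 12 that satisfy the conditions:
3 + 3 + 3 + 2 + 1
3 + 3 + 3 + 1 + 1 + 1
3 + 3 + 2 + 2 + 2
3 + 3 + 2 + 2 + 1 + 1
3 + 2 + 2 + 2 + 1 + 1 + 1
Counting gives 5.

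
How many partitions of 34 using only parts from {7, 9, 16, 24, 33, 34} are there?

Enumerating:
34
16 + 9 + 9
9 + 9 + 9 + 7

3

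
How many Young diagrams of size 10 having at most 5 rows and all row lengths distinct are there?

They are:
10
9 + 1
8 + 2
7 + 3
7 + 2 + 1
6 + 4
6 + 3 + 1
5 + 4 + 1
5 + 3 + 2
4 + 3 + 2 + 1

10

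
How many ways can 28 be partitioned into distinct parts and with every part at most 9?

Listing the qualifying partitions of 28:
4+7+8+9
1+3+7+8+9
5+6+8+9
1+4+6+8+9
2+3+6+8+9
2+4+5+8+9
1+2+3+5+8+9
1+5+6+7+9
2+4+6+7+9
1+2+3+6+7+9
3+4+5+7+9
1+2+4+5+7+9
1+3+4+5+6+9
2+5+6+7+8
3+4+6+7+8
1+2+4+6+7+8
1+3+4+5+7+8
2+3+4+5+6+8
1+2+3+4+5+6+7

19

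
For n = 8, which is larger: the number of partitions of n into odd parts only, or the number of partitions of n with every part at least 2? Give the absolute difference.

Partitions of 8 into odd parts only: 6.
Partitions of 8 with every part at least 2: 7.
|6 − 7| = 1.

1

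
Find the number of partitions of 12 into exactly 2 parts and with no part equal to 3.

The partitions of 12 that satisfy the conditions:
1,11
2,10
4,8
5,7
6,6
Counting gives 5.

5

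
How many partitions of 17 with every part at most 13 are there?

290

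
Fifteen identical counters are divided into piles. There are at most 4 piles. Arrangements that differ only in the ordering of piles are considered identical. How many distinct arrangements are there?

There are too many to list fully; the first 12 (by largest part) are:
15
14 + 1
13 + 2
13 + 1 + 1
12 + 3
12 + 2 + 1
12 + 1 + 1 + 1
11 + 4
11 + 3 + 1
11 + 2 + 2
11 + 2 + 1 + 1
10 + 5
…and 42 more, for 54 total.

54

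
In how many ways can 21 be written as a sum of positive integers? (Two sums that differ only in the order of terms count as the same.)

A full systematic count gives 792.

792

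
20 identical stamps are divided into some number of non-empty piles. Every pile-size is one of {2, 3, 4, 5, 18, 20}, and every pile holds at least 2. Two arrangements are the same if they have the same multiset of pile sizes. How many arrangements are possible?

There are too many to list fully; the first 12 (by largest part) are:
20
18 + 2
5 + 5 + 5 + 5
5 + 5 + 5 + 3 + 2
5 + 5 + 4 + 4 + 2
5 + 5 + 4 + 3 + 3
5 + 5 + 4 + 2 + 2 + 2
5 + 5 + 3 + 3 + 2 + 2
5 + 5 + 2 + 2 + 2 + 2 + 2
5 + 4 + 4 + 4 + 3
5 + 4 + 4 + 3 + 2 + 2
5 + 4 + 3 + 3 + 3 + 2
…and 18 more, for 30 total.

30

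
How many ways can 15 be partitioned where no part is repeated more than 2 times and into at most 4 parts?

49

A partial list (first 12 by largest part):
15
14 + 1
13 + 2
13 + 1 + 1
12 + 3
12 + 2 + 1
11 + 4
11 + 3 + 1
11 + 2 + 2
11 + 2 + 1 + 1
10 + 5
10 + 4 + 1
…and 37 more, for 49 total.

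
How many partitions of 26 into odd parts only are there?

165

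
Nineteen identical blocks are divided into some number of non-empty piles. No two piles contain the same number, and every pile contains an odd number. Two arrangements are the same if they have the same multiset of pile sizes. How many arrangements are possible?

The partitions of 19 that satisfy the conditions:
19
1,3,15
1,5,13
1,7,11
3,5,11
3,7,9
Counting gives 6.

6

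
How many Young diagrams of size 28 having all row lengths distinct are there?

222

There are 222 such partitions.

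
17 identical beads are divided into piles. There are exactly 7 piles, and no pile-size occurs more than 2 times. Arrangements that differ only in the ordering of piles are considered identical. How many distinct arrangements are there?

2

Enumerating:
1 + 1 + 2 + 2 + 3 + 3 + 5
1 + 1 + 2 + 2 + 3 + 4 + 4
Counting gives 2.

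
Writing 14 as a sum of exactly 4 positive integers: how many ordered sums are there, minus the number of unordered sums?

Compositions: C(13,3) = 286.
Partitions of 14 into exactly 4 parts: 23.
Difference: 286 − 23 = 263.

263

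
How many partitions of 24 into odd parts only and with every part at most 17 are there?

Systematic enumeration (by largest part, then next-largest, …) yields 116.

116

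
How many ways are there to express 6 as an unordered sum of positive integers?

11

The partitions of 6 that satisfy the conditions:
6
5 + 1
4 + 2
4 + 1 + 1
3 + 3
3 + 2 + 1
3 + 1 + 1 + 1
2 + 2 + 2
2 + 2 + 1 + 1
2 + 1 + 1 + 1 + 1
1 + 1 + 1 + 1 + 1 + 1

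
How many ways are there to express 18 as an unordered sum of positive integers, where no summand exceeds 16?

There are 383 such partitions.

383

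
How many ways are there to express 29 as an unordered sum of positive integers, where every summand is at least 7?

20

They are:
29
22,7
21,8
20,9
19,10
18,11
17,12
16,13
15,14
15,7,7
14,8,7
13,9,7
13,8,8
12,10,7
12,9,8
11,11,7
11,10,8
11,9,9
10,10,9
8,7,7,7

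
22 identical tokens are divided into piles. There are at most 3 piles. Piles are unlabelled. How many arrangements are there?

There are too many to list fully; the first 12 (by largest part) are:
22
21 + 1
20 + 2
20 + 1 + 1
19 + 3
19 + 2 + 1
18 + 4
18 + 3 + 1
18 + 2 + 2
17 + 5
17 + 4 + 1
17 + 3 + 2
…and 40 more, for 52 total.

52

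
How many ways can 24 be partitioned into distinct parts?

Counting exhaustively, 122 partitions satisfy the conditions.

122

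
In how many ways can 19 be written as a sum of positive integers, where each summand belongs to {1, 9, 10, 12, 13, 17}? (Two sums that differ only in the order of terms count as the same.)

The partitions of 19 that satisfy the conditions:
17 + 1 + 1
13 + 1 + 1 + 1 + 1 + 1 + 1
12 + 1 + 1 + 1 + 1 + 1 + 1 + 1
10 + 9
10 + 1 + 1 + 1 + 1 + 1 + 1 + 1 + 1 + 1
9 + 9 + 1
9 + 1 + 1 + 1 + 1 + 1 + 1 + 1 + 1 + 1 + 1
1 + 1 + 1 + 1 + 1 + 1 + 1 + 1 + 1 + 1 + 1 + 1 + 1 + 1 + 1 + 1 + 1 + 1 + 1

8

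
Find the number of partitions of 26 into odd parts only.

165

A full systematic count gives 165.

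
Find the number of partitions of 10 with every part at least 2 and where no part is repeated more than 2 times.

10

The partitions of 10 that satisfy the conditions:
10
2+8
3+7
4+6
2+2+6
5+5
2+3+5
2+4+4
3+3+4
2+2+3+3
Counting gives 10.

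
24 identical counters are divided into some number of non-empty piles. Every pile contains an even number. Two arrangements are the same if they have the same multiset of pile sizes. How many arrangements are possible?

Direct enumeration gives 77 partitions.

77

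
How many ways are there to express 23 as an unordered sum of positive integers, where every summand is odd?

104

Counting exhaustively, 104 partitions satisfy the conditions.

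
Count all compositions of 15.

16384

The number of compositions of n is 2^(n−1); here 2^14 = 16384.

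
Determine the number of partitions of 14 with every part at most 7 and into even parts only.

The partitions of 14 that satisfy the conditions:
6, 6, 2
6, 4, 4
6, 4, 2, 2
6, 2, 2, 2, 2
4, 4, 4, 2
4, 4, 2, 2, 2
4, 2, 2, 2, 2, 2
2, 2, 2, 2, 2, 2, 2
Counting gives 8.

8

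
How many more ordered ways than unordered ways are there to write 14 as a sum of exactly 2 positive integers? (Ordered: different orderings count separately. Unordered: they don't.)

Compositions: C(13,1) = 13.
Unordered (partitions into 2 parts): 7.
Difference: 13 − 7 = 6.

6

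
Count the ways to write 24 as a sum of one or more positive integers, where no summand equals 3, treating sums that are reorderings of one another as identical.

783

Direct enumeration gives 783 partitions.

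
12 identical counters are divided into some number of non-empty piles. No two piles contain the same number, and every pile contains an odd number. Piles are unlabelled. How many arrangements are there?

Enumerating:
11 + 1
9 + 3
7 + 5

3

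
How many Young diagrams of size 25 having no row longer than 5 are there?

377

Direct enumeration gives 377 partitions.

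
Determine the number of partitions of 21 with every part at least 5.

Enumerating:
21
16+5
15+6
14+7
13+8
12+9
11+10
11+5+5
10+6+5
9+7+5
9+6+6
8+8+5
8+7+6
7+7+7
6+5+5+5
That's 15 in total.

15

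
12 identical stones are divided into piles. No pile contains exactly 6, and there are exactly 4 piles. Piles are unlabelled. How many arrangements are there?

12

The partitions of 12 that satisfy the conditions:
9 + 1 + 1 + 1
8 + 2 + 1 + 1
7 + 3 + 1 + 1
7 + 2 + 2 + 1
5 + 5 + 1 + 1
5 + 4 + 2 + 1
5 + 3 + 3 + 1
5 + 3 + 2 + 2
4 + 4 + 3 + 1
4 + 4 + 2 + 2
4 + 3 + 3 + 2
3 + 3 + 3 + 3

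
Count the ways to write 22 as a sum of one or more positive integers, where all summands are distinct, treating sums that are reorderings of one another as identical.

There are 89 such partitions.

89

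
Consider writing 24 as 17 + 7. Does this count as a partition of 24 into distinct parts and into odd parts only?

Yes

The parts sum to 24, and the condition 'all summands are distinct' holds; the condition 'every summand is odd' holds.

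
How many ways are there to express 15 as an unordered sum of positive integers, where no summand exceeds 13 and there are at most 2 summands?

6

Enumerating:
2+13
3+12
4+11
5+10
6+9
7+8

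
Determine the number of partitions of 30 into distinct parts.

296

Counting exhaustively, 296 partitions satisfy the conditions.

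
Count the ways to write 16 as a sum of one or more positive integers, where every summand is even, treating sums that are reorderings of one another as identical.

22

Enumerating:
16
14+2
12+4
12+2+2
10+6
10+4+2
10+2+2+2
8+8
8+6+2
8+4+4
8+4+2+2
8+2+2+2+2
6+6+4
6+6+2+2
6+4+4+2
6+4+2+2+2
6+2+2+2+2+2
4+4+4+4
4+4+4+2+2
4+4+2+2+2+2
4+2+2+2+2+2+2
2+2+2+2+2+2+2+2
That's 22 in total.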